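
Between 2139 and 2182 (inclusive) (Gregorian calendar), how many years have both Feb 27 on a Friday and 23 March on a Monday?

Check each year's weekday for Feb 27 and 23 March:
  2139: Fri/Mon ✓  2140: Sat/Wed  2141: Mon/Thu  2142: Tue/Fri  2143: Wed/Sat  2144: Thu/Mon  2145: Sat/Tue  2146: Sun/Wed  2147: Mon/Thu  2148: Tue/Sat  2149: Thu/Sun  2150: Fri/Mon ✓  2151: Sat/Tue  2152: Sun/Thu  …(16 more)…  2169: Mon/Thu  2170: Tue/Fri  2171: Wed/Sat  2172: Thu/Mon  2173: Sat/Tue  2174: Sun/Wed  2175: Mon/Thu  2176: Tue/Sat  2177: Thu/Sun  2178: Fri/Mon ✓  2179: Sat/Tue  2180: Sun/Thu  2181: Tue/Fri  2182: Wed/Sat
Both conditions hold in: 2139, 2150, 2161, 2167, 2178 — 5.

5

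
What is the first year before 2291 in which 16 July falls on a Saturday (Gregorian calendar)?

From one year to the next, a fixed date's weekday advances by 1, or by 2 when a Feb 29 lies between the two dates.
2291: July 16 is Thursday.
2290: Wednesday (−1)
2289: Tuesday (−1)
2288: Monday (−1)
2287: Saturday (−2)
16 July falls on a Saturday in 2287.

2287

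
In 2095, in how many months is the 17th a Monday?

2

Check the 17th of each month of 2095: Jan 17: Mon, Feb 17: Thu, Mar 17: Thu, Apr 17: Sun, May 17: Tue, Jun 17: Fri, Jul 17: Sun, Aug 17: Wed, Sep 17: Sat, Oct 17: Mon, Nov 17: Thu, Dec 17: Sat.
Monday occurs in January, October — 2 months.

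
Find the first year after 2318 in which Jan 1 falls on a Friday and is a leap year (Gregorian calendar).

2332

Jan 1 advances by 2 weekdays after a leap year and by 1 after a common year.
2318: Jan 1 is Tuesday.
2319: Wednesday
2320: Thursday (leap)
2321: Saturday
2322: Sunday
2323: Monday
2324: Tuesday (leap)
2325: Thursday
2326: Friday
2327: Saturday
2328: Sunday (leap)
2329: Tuesday
2330: Wednesday
2331: Thursday
2332: Friday (leap)
2332 begins on a Friday and is a leap year.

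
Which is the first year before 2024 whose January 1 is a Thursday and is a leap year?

2004

Jan 1 advances by 2 weekdays after a leap year and by 1 after a common year.
2024: Jan 1 is Monday (leap).
2023: Sunday
2022: Saturday
2021: Friday
2020: Wednesday (leap)
2019: Tuesday
2018: Monday
2017: Sunday
2016: Friday (leap)
2015: Thursday
2014: Wednesday
2013: Tuesday
2012: Sunday (leap)
2011: Saturday
2010: Friday
2009: Thursday
2008: Tuesday (leap)
2007: Monday
2006: Sunday
2005: Saturday
2004: Thursday (leap)
2004 begins on a Thursday and is a leap year.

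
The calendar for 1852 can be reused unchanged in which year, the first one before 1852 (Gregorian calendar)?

1824

Two years share a calendar iff Jan 1 falls on the same weekday and both are leap or both are common. 1852: Jan 1 is Thursday, leap year.
1851: Jan 1 Wednesday, common
1850: Jan 1 Tuesday, common
1849: Jan 1 Monday, common
1848: Jan 1 Saturday, leap
1847: Jan 1 Friday, common
1846: Jan 1 Thursday, common
1845: Jan 1 Wednesday, common
1844: Jan 1 Monday, leap
1843: Jan 1 Sunday, common
1842: Jan 1 Saturday, common
1841: Jan 1 Friday, common
1840: Jan 1 Wednesday, leap
1839: Jan 1 Tuesday, common
1838: Jan 1 Monday, common
1837: Jan 1 Sunday, common
1836: Jan 1 Friday, leap
1835: Jan 1 Thursday, common
1834: Jan 1 Wednesday, common
1833: Jan 1 Tuesday, common
1832: Jan 1 Sunday, leap
1831: Jan 1 Saturday, common
1830: Jan 1 Friday, common
1829: Jan 1 Thursday, common
1828: Jan 1 Tuesday, leap
1827: Jan 1 Monday, common
1826: Jan 1 Sunday, common
1825: Jan 1 Saturday, common
1824: Jan 1 Thursday, leap
1824 matches on both conditions.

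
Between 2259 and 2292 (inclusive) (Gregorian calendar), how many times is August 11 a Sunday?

5

Track August 11's weekday year by year (advancing +1, or +2 across a Feb 29):
  2259: Thu  2260: Sat (+2)  2261: Sun (+1) ✓  2262: Mon (+1)  2263: Tue (+1)
  2264: Thu (+2)  2265: Fri (+1)  2266: Sat (+1)  2267: Sun (+1) ✓  2268: Tue (+2)
  2269: Wed (+1)  2270: Thu (+1)  2271: Fri (+1)  2272: Sun (+2) ✓  … (6 more years) …
  2279: Mon (+1)  2280: Wed (+2)  2281: Thu (+1)  2282: Fri (+1)  2283: Sat (+1)
  2284: Mon (+2)  2285: Tue (+1)  2286: Wed (+1)  2287: Thu (+1)  2288: Sat (+2)
  2289: Sun (+1) ✓  2290: Mon (+1)  2291: Tue (+1)  2292: Thu (+2)
Sunday years: 2261, 2267, 2272, 2278, 2289 — 5 in total.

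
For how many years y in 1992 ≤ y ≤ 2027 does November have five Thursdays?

November has 30 days; it has five Thursdays when Thursday falls among the first (month-length − 28) days — i.e. when November 1 is one of Thursday/Wednesday.
November 1 by year: 1992:Sun 1993:Mon 1994:Tue 1995:Wed✓ 1996:Fri 1997:Sat 1998:Sun 1999:Mon 2000:Wed✓ 2001:Thu✓ 2002:Fri 2003:Sat 2004:Mon 2005:Tue 2006:Wed✓ …(6 more)… 2013:Fri 2014:Sat 2015:Sun 2016:Tue 2017:Wed✓ 2018:Thu✓ 2019:Fri 2020:Sun 2021:Mon 2022:Tue 2023:Wed✓ 2024:Fri 2025:Sat 2026:Sun 2027:Mon
Years with five Thursdays: 1995, 2000, 2001, 2006, 2007, 2012, 2017, 2018, 2023 → 9.

9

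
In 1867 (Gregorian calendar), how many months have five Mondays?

4

A month of length L has five Mondays iff its first Monday is on day ≤ L−28 (so day 1–3 in a 31-day month, 1–2 in a 30-day month, day 1 in a leap February).
Checking each month of 1867: Jan starts Tue (31d); Feb starts Fri (28d); Mar starts Fri (31d); Apr starts Mon (30d) ✓; May starts Wed (31d); Jun starts Sat (30d); Jul starts Mon (31d) ✓; Aug starts Thu (31d); Sep starts Sun (30d) ✓; Oct starts Tue (31d); Nov starts Fri (30d); Dec starts Sun (31d) ✓.
Five-Monday months: April, July, September, December → 4.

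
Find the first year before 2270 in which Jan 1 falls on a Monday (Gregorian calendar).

Jan 1 advances by 2 weekdays after a leap year and by 1 after a common year.
2270: Jan 1 is Saturday.
2269: Friday
2268: Wednesday (leap)
2267: Tuesday
2266: Monday
2266 begins on a Monday

2266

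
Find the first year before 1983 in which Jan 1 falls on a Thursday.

Jan 1 advances by 2 weekdays after a leap year and by 1 after a common year.
1983: Jan 1 is Saturday.
1982: Friday
1981: Thursday
1981 begins on a Thursday

1981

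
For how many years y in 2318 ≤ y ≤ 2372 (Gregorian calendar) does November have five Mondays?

16

November has 30 days; it has five Mondays when Monday falls among the first (month-length − 28) days — i.e. when November 1 is one of Monday/Sunday.
November 1 by year: 2318:Fri 2319:Sat 2320:Mon✓ 2321:Tue 2322:Wed 2323:Thu 2324:Sat 2325:Sun✓ 2326:Mon✓ 2327:Tue 2328:Thu 2329:Fri 2330:Sat 2331:Sun✓ 2332:Tue …(25 more)… 2358:Sat 2359:Sun✓ 2360:Tue 2361:Wed 2362:Thu 2363:Fri 2364:Sun✓ 2365:Mon✓ 2366:Tue 2367:Wed 2368:Fri 2369:Sat 2370:Sun✓ 2371:Mon✓ 2372:Wed
Years with five Mondays: 2320, 2325, 2326, 2331, 2336, 2337, 2342, 2343, 2348, 2353, 2354, 2359, 2364, 2365, 2370, 2371 → 16.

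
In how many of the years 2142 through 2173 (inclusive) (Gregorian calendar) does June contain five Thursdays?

June has 30 days; it has five Thursdays when Thursday falls among the first (month-length − 28) days — i.e. when June 1 is one of Thursday/Wednesday.
June 1 by year: 2142:Fri 2143:Sat 2144:Mon 2145:Tue 2146:Wed✓ 2147:Thu✓ 2148:Sat 2149:Sun 2150:Mon 2151:Tue 2152:Thu✓ 2153:Fri 2154:Sat 2155:Sun 2156:Tue 2157:Wed✓ 2158:Thu✓ 2159:Fri 2160:Sun 2161:Mon 2162:Tue 2163:Wed✓ 2164:Fri 2165:Sat 2166:Sun 2167:Mon 2168:Wed✓ 2169:Thu✓ 2170:Fri 2171:Sat 2172:Mon 2173:Tue
Years with five Thursdays: 2146, 2147, 2152, 2157, 2158, 2163, 2168, 2169 → 8.

8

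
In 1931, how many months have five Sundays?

4

A month of length L has five Sundays iff its first Sunday is on day ≤ L−28 (so day 1–3 in a 31-day month, 1–2 in a 30-day month, day 1 in a leap February).
Checking each month of 1931: Jan starts Thu (31d); Feb starts Sun (28d); Mar starts Sun (31d) ✓; Apr starts Wed (30d); May starts Fri (31d) ✓; Jun starts Mon (30d); Jul starts Wed (31d); Aug starts Sat (31d) ✓; Sep starts Tue (30d); Oct starts Thu (31d); Nov starts Sun (30d) ✓; Dec starts Tue (31d).
Five-Sunday months: March, May, August, November → 4.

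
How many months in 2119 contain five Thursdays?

4

A month of length L has five Thursdays iff its first Thursday is on day ≤ L−28 (so day 1–3 in a 31-day month, 1–2 in a 30-day month, day 1 in a leap February).
Checking each month of 2119: Jan starts Sun (31d); Feb starts Wed (28d); Mar starts Wed (31d) ✓; Apr starts Sat (30d); May starts Mon (31d); Jun starts Thu (30d) ✓; Jul starts Sat (31d); Aug starts Tue (31d) ✓; Sep starts Fri (30d); Oct starts Sun (31d); Nov starts Wed (30d) ✓; Dec starts Fri (31d).
Five-Thursday months: March, June, August, November → 4.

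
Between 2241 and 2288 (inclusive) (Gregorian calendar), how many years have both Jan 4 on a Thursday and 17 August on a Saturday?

Check each year's weekday for Jan 4 and 17 August:
  2241: Mon/Tue  2242: Tue/Wed  2243: Wed/Thu  2244: Thu/Sat ✓  2245: Sat/Sun  2246: Sun/Mon  2247: Mon/Tue  2248: Tue/Thu  2249: Thu/Fri  2250: Fri/Sat  2251: Sat/Sun  2252: Sun/Tue  2253: Tue/Wed  2254: Wed/Thu  …(20 more)…  2275: Mon/Tue  2276: Tue/Thu  2277: Thu/Fri  2278: Fri/Sat  2279: Sat/Sun  2280: Sun/Tue  2281: Tue/Wed  2282: Wed/Thu  2283: Thu/Fri  2284: Fri/Sun  2285: Sun/Mon  2286: Mon/Tue  2287: Tue/Wed  2288: Wed/Fri
Both conditions hold in: 2244, 2272 — 2.

2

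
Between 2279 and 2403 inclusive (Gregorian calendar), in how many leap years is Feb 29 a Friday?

4

Leap years in 2279–2403: 30 of them.
Feb 29 weekday advances by 5 (mod 7) from one leap year to the next four years later (or differs when a century non-leap intervenes).
Leap-day weekdays: 2280:Sun 2284:Fri✓ 2288:Wed 2292:Mon 2296:Sat 2304:Mon 2308:Sat 2312:Thu 2316:Tue 2320:Sun 2324:Fri✓ 2328:Wed 2332:Mon …(4 more)… 2352:Fri✓ 2356:Wed 2360:Mon 2364:Sat 2368:Thu 2372:Tue 2376:Sun 2380:Fri✓ 2384:Wed 2388:Mon 2392:Sat 2396:Thu 2400:Tue
Friday: 2284, 2324, 2352, 2380 → 4.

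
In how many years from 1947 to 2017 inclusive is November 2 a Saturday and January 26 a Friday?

Check each year's weekday for November 2 and January 26:
  1947: Sun/Sun  1948: Tue/Mon  1949: Wed/Wed  1950: Thu/Thu  1951: Fri/Fri  1952: Sun/Sat  1953: Mon/Mon  1954: Tue/Tue  1955: Wed/Wed  1956: Fri/Thu  1957: Sat/Sat  1958: Sun/Sun  1959: Mon/Mon  1960: Wed/Tue  …(43 more)…  2004: Tue/Mon  2005: Wed/Wed  2006: Thu/Thu  2007: Fri/Fri  2008: Sun/Sat  2009: Mon/Mon  2010: Tue/Tue  2011: Wed/Wed  2012: Fri/Thu  2013: Sat/Sat  2014: Sun/Sun  2015: Mon/Mon  2016: Wed/Tue  2017: Thu/Thu
Both conditions hold in: 1968, 1996 — 2.

2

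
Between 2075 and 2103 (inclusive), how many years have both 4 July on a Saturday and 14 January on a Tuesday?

1

Check each year's weekday for 4 July and 14 January:
  2075: Thu/Mon  2076: Sat/Tue ✓  2077: Sun/Thu  2078: Mon/Fri  2079: Tue/Sat  2080: Thu/Sun  2081: Fri/Tue  2082: Sat/Wed  2083: Sun/Thu  2084: Tue/Fri  2085: Wed/Sun  2086: Thu/Mon  2087: Fri/Tue  2088: Sun/Wed  2089: Mon/Fri  2090: Tue/Sat  2091: Wed/Sun  2092: Fri/Mon  2093: Sat/Wed  2094: Sun/Thu  2095: Mon/Fri  2096: Wed/Sat  2097: Thu/Mon  2098: Fri/Tue  2099: Sat/Wed  2100: Sun/Thu  2101: Mon/Fri  2102: Tue/Sat  2103: Wed/Sun
Both conditions hold in: 2076 — 1.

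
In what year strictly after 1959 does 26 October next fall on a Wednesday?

From one year to the next, a fixed date's weekday advances by 1, or by 2 when a Feb 29 lies between the two dates.
1959: October 26 is Monday.
1960: Wednesday (+2)
26 October falls on a Wednesday in 1960.

1960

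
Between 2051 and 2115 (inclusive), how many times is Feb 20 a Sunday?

Track Feb 20's weekday year by year (advancing +1, or +2 across a Feb 29):
  2051: Mon  2052: Tue (+1)  2053: Thu (+2)  2054: Fri (+1)  2055: Sat (+1)
  2056: Sun (+1) ✓  2057: Tue (+2)  2058: Wed (+1)  2059: Thu (+1)  2060: Fri (+1)
  2061: Sun (+2) ✓  2062: Mon (+1)  2063: Tue (+1)  2064: Wed (+1)  … (37 more years) …
  2102: Mon (+1)  2103: Tue (+1)  2104: Wed (+1)  2105: Fri (+2)  2106: Sat (+1)
  2107: Sun (+1) ✓  2108: Mon (+1)  2109: Wed (+2)  2110: Thu (+1)  2111: Fri (+1)
  2112: Sat (+1)  2113: Mon (+2)  2114: Tue (+1)  2115: Wed (+1)
Sunday years: 2056, 2061, 2067, 2078, 2084, 2089, 2095, 2101, 2107 — 9 in total.

9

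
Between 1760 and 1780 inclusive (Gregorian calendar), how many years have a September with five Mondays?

6

September has 30 days; it has five Mondays when Monday falls among the first (month-length − 28) days — i.e. when September 1 is one of Monday/Sunday.
September 1 by year: 1760:Mon✓ 1761:Tue 1762:Wed 1763:Thu 1764:Sat 1765:Sun✓ 1766:Mon✓ 1767:Tue 1768:Thu 1769:Fri 1770:Sat 1771:Sun✓ 1772:Tue 1773:Wed 1774:Thu 1775:Fri 1776:Sun✓ 1777:Mon✓ 1778:Tue 1779:Wed 1780:Fri
Years with five Mondays: 1760, 1765, 1766, 1771, 1776, 1777 → 6.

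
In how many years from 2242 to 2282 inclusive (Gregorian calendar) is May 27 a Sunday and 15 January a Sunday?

1

Check each year's weekday for May 27 and 15 January:
  2242: Fri/Sat  2243: Sat/Sun  2244: Mon/Mon  2245: Tue/Wed  2246: Wed/Thu  2247: Thu/Fri  2248: Sat/Sat  2249: Sun/Mon  2250: Mon/Tue  2251: Tue/Wed  2252: Thu/Thu  2253: Fri/Sat  2254: Sat/Sun  2255: Sun/Mon  …(13 more)…  2269: Thu/Fri  2270: Fri/Sat  2271: Sat/Sun  2272: Mon/Mon  2273: Tue/Wed  2274: Wed/Thu  2275: Thu/Fri  2276: Sat/Sat  2277: Sun/Mon  2278: Mon/Tue  2279: Tue/Wed  2280: Thu/Thu  2281: Fri/Sat  2282: Sat/Sun
Both conditions hold in: 2260 — 1.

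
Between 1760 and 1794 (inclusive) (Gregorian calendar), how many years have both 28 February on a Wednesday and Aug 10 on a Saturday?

1

Check each year's weekday for 28 February and Aug 10:
  1760: Thu/Sun  1761: Sat/Mon  1762: Sun/Tue  1763: Mon/Wed  1764: Tue/Fri  1765: Thu/Sat  1766: Fri/Sun  1767: Sat/Mon  1768: Sun/Wed  1769: Tue/Thu  1770: Wed/Fri  1771: Thu/Sat  1772: Fri/Mon  1773: Sun/Tue  …(7 more)…  1781: Wed/Fri  1782: Thu/Sat  1783: Fri/Sun  1784: Sat/Tue  1785: Mon/Wed  1786: Tue/Thu  1787: Wed/Fri  1788: Thu/Sun  1789: Sat/Mon  1790: Sun/Tue  1791: Mon/Wed  1792: Tue/Fri  1793: Thu/Sat  1794: Fri/Sun
Both conditions hold in: 1776 — 1.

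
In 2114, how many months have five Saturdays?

A month of length L has five Saturdays iff its first Saturday is on day ≤ L−28 (so day 1–3 in a 31-day month, 1–2 in a 30-day month, day 1 in a leap February).
Checking each month of 2114: Jan starts Mon (31d); Feb starts Thu (28d); Mar starts Thu (31d) ✓; Apr starts Sun (30d); May starts Tue (31d); Jun starts Fri (30d) ✓; Jul starts Sun (31d); Aug starts Wed (31d); Sep starts Sat (30d) ✓; Oct starts Mon (31d); Nov starts Thu (30d); Dec starts Sat (31d) ✓.
Five-Saturday months: March, June, September, December → 4.

4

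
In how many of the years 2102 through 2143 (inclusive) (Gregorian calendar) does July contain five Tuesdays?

19

July has 31 days; it has five Tuesdays when Tuesday falls among the first (month-length − 28) days — i.e. when July 1 is one of Tuesday/Monday/Sunday.
July 1 by year: 2102:Sat 2103:Sun✓ 2104:Tue✓ 2105:Wed 2106:Thu 2107:Fri 2108:Sun✓ 2109:Mon✓ 2110:Tue✓ 2111:Wed 2112:Fri 2113:Sat 2114:Sun✓ 2115:Mon✓ 2116:Wed …(12 more)… 2129:Fri 2130:Sat 2131:Sun✓ 2132:Tue✓ 2133:Wed 2134:Thu 2135:Fri 2136:Sun✓ 2137:Mon✓ 2138:Tue✓ 2139:Wed 2140:Fri 2141:Sat 2142:Sun✓ 2143:Mon✓
Years with five Tuesdays: 2103, 2104, 2108, 2109, 2110, 2114, 2115, 2120, 2121, 2125, 2126, 2127, 2131, 2132, 2136, 2137, 2138, 2142, 2143 → 19.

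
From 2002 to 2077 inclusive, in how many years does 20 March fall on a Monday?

Track 20 March's weekday year by year (advancing +1, or +2 across a Feb 29):
  2002: Wed  2003: Thu (+1)  2004: Sat (+2)  2005: Sun (+1)  2006: Mon (+1) ✓
  2007: Tue (+1)  2008: Thu (+2)  2009: Fri (+1)  2010: Sat (+1)  2011: Sun (+1)
  2012: Tue (+2)  2013: Wed (+1)  2014: Thu (+1)  2015: Fri (+1)  … (48 more years) …
  2064: Thu (+2)  2065: Fri (+1)  2066: Sat (+1)  2067: Sun (+1)  2068: Tue (+2)
  2069: Wed (+1)  2070: Thu (+1)  2071: Fri (+1)  2072: Sun (+2)  2073: Mon (+1) ✓
  2074: Tue (+1)  2075: Wed (+1)  2076: Fri (+2)  2077: Sat (+1)
Monday years: 2006, 2017, 2023, 2028, 2034, 2045, 2051, 2056, 2062, 2073 — 10 in total.

10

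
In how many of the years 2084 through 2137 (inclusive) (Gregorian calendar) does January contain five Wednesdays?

22

January has 31 days; it has five Wednesdays when Wednesday falls among the first (month-length − 28) days — i.e. when January 1 is one of Wednesday/Tuesday/Monday.
January 1 by year: 2084:Sat 2085:Mon✓ 2086:Tue✓ 2087:Wed✓ 2088:Thu 2089:Sat 2090:Sun 2091:Mon✓ 2092:Tue✓ 2093:Thu 2094:Fri 2095:Sat 2096:Sun 2097:Tue✓ 2098:Wed✓ …(24 more)… 2123:Fri 2124:Sat 2125:Mon✓ 2126:Tue✓ 2127:Wed✓ 2128:Thu 2129:Sat 2130:Sun 2131:Mon✓ 2132:Tue✓ 2133:Thu 2134:Fri 2135:Sat 2136:Sun 2137:Tue✓
Years with five Wednesdays: 2085, 2086, 2087, 2091, 2092, 2097, 2098, 2103, 2104, 2109, 2110, 2114, 2115, 2116, 2120, 2121, 2125, 2126, 2127, 2131, 2132, 2137 → 22.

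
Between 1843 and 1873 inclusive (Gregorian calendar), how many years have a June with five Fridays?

June has 30 days; it has five Fridays when Friday falls among the first (month-length − 28) days — i.e. when June 1 is one of Friday/Thursday.
June 1 by year: 1843:Thu✓ 1844:Sat 1845:Sun 1846:Mon 1847:Tue 1848:Thu✓ 1849:Fri✓ 1850:Sat 1851:Sun 1852:Tue 1853:Wed 1854:Thu✓ 1855:Fri✓ 1856:Sun 1857:Mon 1858:Tue 1859:Wed 1860:Fri✓ 1861:Sat 1862:Sun 1863:Mon 1864:Wed 1865:Thu✓ 1866:Fri✓ 1867:Sat 1868:Mon 1869:Tue 1870:Wed 1871:Thu✓ 1872:Sat 1873:Sun
Years with five Fridays: 1843, 1848, 1849, 1854, 1855, 1860, 1865, 1866, 1871 → 9.

9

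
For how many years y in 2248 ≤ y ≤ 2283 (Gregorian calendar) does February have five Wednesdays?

1

February has 28 days (29 in leap years); it has five Wednesdays when Wednesday falls among the first (month-length − 28) days — i.e. when February 1 is Wednesday in a leap year (never in a common year).
February 1 by year: 2248:Tue 2249:Thu 2250:Fri 2251:Sat 2252:Sun 2253:Tue 2254:Wed 2255:Thu 2256:Fri 2257:Sun 2258:Mon 2259:Tue 2260:Wed✓ 2261:Fri 2262:Sat …(6 more)… 2269:Mon 2270:Tue 2271:Wed 2272:Thu 2273:Sat 2274:Sun 2275:Mon 2276:Tue 2277:Thu 2278:Fri 2279:Sat 2280:Sun 2281:Tue 2282:Wed 2283:Thu
Years with five Wednesdays: 2260 → 1.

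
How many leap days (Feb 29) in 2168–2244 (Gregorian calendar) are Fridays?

2

Leap years in 2168–2244: 19 of them.
Feb 29 weekday advances by 5 (mod 7) from one leap year to the next four years later (or differs when a century non-leap intervenes).
Leap-day weekdays: 2168:Mon 2172:Sat 2176:Thu 2180:Tue 2184:Sun 2188:Fri✓ 2192:Wed 2196:Mon 2204:Wed 2208:Mon 2212:Sat 2216:Thu 2220:Tue 2224:Sun 2228:Fri✓ 2232:Wed 2236:Mon 2240:Sat 2244:Thu
Friday: 2188, 2228 → 2.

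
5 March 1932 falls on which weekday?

January 1, 1932 is a Friday.
March 5 is day 65 of the year, i.e. 64 days after Jan 1.
64 mod 7 = 1, so advance 1 weekday from Friday: Saturday.

Saturday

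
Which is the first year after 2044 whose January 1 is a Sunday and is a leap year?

2068

Jan 1 advances by 2 weekdays after a leap year and by 1 after a common year.
2044: Jan 1 is Friday (leap).
2045: Sunday
2046: Monday
2047: Tuesday
2048: Wednesday (leap)
2049: Friday
2050: Saturday
2051: Sunday
2052: Monday (leap)
2053: Wednesday
2054: Thursday
2055: Friday
2056: Saturday (leap)
2057: Monday
2058: Tuesday
2059: Wednesday
2060: Thursday (leap)
2061: Saturday
2062: Sunday
2063: Monday
2064: Tuesday (leap)
2065: Thursday
2066: Friday
2067: Saturday
2068: Sunday (leap)
2068 begins on a Sunday and is a leap year.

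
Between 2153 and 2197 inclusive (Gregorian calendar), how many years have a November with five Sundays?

November has 30 days; it has five Sundays when Sunday falls among the first (month-length − 28) days — i.e. when November 1 is one of Sunday/Saturday.
November 1 by year: 2153:Thu 2154:Fri 2155:Sat✓ 2156:Mon 2157:Tue 2158:Wed 2159:Thu 2160:Sat✓ 2161:Sun✓ 2162:Mon 2163:Tue 2164:Thu 2165:Fri 2166:Sat✓ 2167:Sun✓ …(15 more)… 2183:Sat✓ 2184:Mon 2185:Tue 2186:Wed 2187:Thu 2188:Sat✓ 2189:Sun✓ 2190:Mon 2191:Tue 2192:Thu 2193:Fri 2194:Sat✓ 2195:Sun✓ 2196:Tue 2197:Wed
Years with five Sundays: 2155, 2160, 2161, 2166, 2167, 2172, 2177, 2178, 2183, 2188, 2189, 2194, 2195 → 13.

13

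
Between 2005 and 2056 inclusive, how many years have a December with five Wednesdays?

22

December has 31 days; it has five Wednesdays when Wednesday falls among the first (month-length − 28) days — i.e. when December 1 is one of Wednesday/Tuesday/Monday.
December 1 by year: 2005:Thu 2006:Fri 2007:Sat 2008:Mon✓ 2009:Tue✓ 2010:Wed✓ 2011:Thu 2012:Sat 2013:Sun 2014:Mon✓ 2015:Tue✓ 2016:Thu 2017:Fri 2018:Sat 2019:Sun …(22 more)… 2042:Mon✓ 2043:Tue✓ 2044:Thu 2045:Fri 2046:Sat 2047:Sun 2048:Tue✓ 2049:Wed✓ 2050:Thu 2051:Fri 2052:Sun 2053:Mon✓ 2054:Tue✓ 2055:Wed✓ 2056:Fri
Years with five Wednesdays: 2008, 2009, 2010, 2014, 2015, 2020, 2021, 2025, 2026, 2027, 2031, 2032, 2036, 2037, 2038, 2042, 2043, 2048, 2049, 2053, 2054, 2055 → 22.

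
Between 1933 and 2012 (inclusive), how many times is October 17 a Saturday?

Track October 17's weekday year by year (advancing +1, or +2 across a Feb 29):
  1933: Tue  1934: Wed (+1)  1935: Thu (+1)  1936: Sat (+2) ✓  1937: Sun (+1)
  1938: Mon (+1)  1939: Tue (+1)  1940: Thu (+2)  1941: Fri (+1)  1942: Sat (+1) ✓
  1943: Sun (+1)  1944: Tue (+2)  1945: Wed (+1)  1946: Thu (+1)  … (52 more years) …
  1999: Sun (+1)  2000: Tue (+2)  2001: Wed (+1)  2002: Thu (+1)  2003: Fri (+1)
  2004: Sun (+2)  2005: Mon (+1)  2006: Tue (+1)  2007: Wed (+1)  2008: Fri (+2)
  2009: Sat (+1) ✓  2010: Sun (+1)  2011: Mon (+1)  2012: Wed (+2)
Saturday years: 1936, 1942, 1953, 1959, 1964, 1970, 1981, 1987, 1992, 1998, 2009 — 11 in total.

11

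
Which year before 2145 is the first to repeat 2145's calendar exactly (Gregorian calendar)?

Two years share a calendar iff Jan 1 falls on the same weekday and both are leap or both are common. 2145: Jan 1 is Friday, common year.
2144: Jan 1 Wednesday, leap
2143: Jan 1 Tuesday, common
2142: Jan 1 Monday, common
2141: Jan 1 Sunday, common
2140: Jan 1 Friday, leap
2139: Jan 1 Thursday, common
2138: Jan 1 Wednesday, common
2137: Jan 1 Tuesday, common
2136: Jan 1 Sunday, leap
2135: Jan 1 Saturday, common
2134: Jan 1 Friday, common
2134 matches on both conditions.

2134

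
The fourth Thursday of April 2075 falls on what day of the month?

April 1, 2075 is a Monday, so the first Thursday is the 4th.
The fourth Thursday is 4 + 21 = 25.

25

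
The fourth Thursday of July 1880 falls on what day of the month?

July 1, 1880 is a Thursday, so the first Thursday is the 1st.
The fourth Thursday is 1 + 21 = 22.

22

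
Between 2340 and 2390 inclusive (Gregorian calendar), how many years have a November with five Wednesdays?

November has 30 days; it has five Wednesdays when Wednesday falls among the first (month-length − 28) days — i.e. when November 1 is one of Wednesday/Tuesday.
November 1 by year: 2340:Fri 2341:Sat 2342:Sun 2343:Mon 2344:Wed✓ 2345:Thu 2346:Fri 2347:Sat 2348:Mon 2349:Tue✓ 2350:Wed✓ 2351:Thu 2352:Sat 2353:Sun 2354:Mon …(21 more)… 2376:Mon 2377:Tue✓ 2378:Wed✓ 2379:Thu 2380:Sat 2381:Sun 2382:Mon 2383:Tue✓ 2384:Thu 2385:Fri 2386:Sat 2387:Sun 2388:Tue✓ 2389:Wed✓ 2390:Thu
Years with five Wednesdays: 2344, 2349, 2350, 2355, 2360, 2361, 2366, 2367, 2372, 2377, 2378, 2383, 2388, 2389 → 14.

14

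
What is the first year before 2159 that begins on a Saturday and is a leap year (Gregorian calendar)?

Jan 1 advances by 2 weekdays after a leap year and by 1 after a common year.
2159: Jan 1 is Monday.
2158: Sunday
2157: Saturday
2156: Thursday (leap)
2155: Wednesday
2154: Tuesday
2153: Monday
2152: Saturday (leap)
2152 begins on a Saturday and is a leap year.

2152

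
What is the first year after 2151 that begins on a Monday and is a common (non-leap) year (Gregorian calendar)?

Jan 1 advances by 2 weekdays after a leap year and by 1 after a common year.
2151: Jan 1 is Friday.
2152: Saturday (leap)
2153: Monday
2153 begins on a Monday and is a common year.

2153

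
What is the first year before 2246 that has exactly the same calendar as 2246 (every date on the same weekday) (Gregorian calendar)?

2235

Two years share a calendar iff Jan 1 falls on the same weekday and both are leap or both are common. 2246: Jan 1 is Thursday, common year.
2245: Jan 1 Wednesday, common
2244: Jan 1 Monday, leap
2243: Jan 1 Sunday, common
2242: Jan 1 Saturday, common
2241: Jan 1 Friday, common
2240: Jan 1 Wednesday, leap
2239: Jan 1 Tuesday, common
2238: Jan 1 Monday, common
2237: Jan 1 Sunday, common
2236: Jan 1 Friday, leap
2235: Jan 1 Thursday, common
2235 matches on both conditions.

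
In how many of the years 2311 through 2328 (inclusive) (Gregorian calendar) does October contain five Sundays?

8

October has 31 days; it has five Sundays when Sunday falls among the first (month-length − 28) days — i.e. when October 1 is one of Sunday/Saturday/Friday.
October 1 by year: 2311:Sun✓ 2312:Tue 2313:Wed 2314:Thu 2315:Fri✓ 2316:Sun✓ 2317:Mon 2318:Tue 2319:Wed 2320:Fri✓ 2321:Sat✓ 2322:Sun✓ 2323:Mon 2324:Wed 2325:Thu 2326:Fri✓ 2327:Sat✓ 2328:Mon
Years with five Sundays: 2311, 2315, 2316, 2320, 2321, 2322, 2326, 2327 → 8.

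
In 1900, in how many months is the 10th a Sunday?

Check the 10th of each month of 1900: Jan 10: Wed, Feb 10: Sat, Mar 10: Sat, Apr 10: Tue, May 10: Thu, Jun 10: Sun, Jul 10: Tue, Aug 10: Fri, Sep 10: Mon, Oct 10: Wed, Nov 10: Sat, Dec 10: Mon.
Sunday occurs in June — 1 month.

1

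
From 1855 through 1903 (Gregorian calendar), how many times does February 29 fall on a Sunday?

Leap years in 1855–1903: 11 of them.
Feb 29 weekday advances by 5 (mod 7) from one leap year to the next four years later (or differs when a century non-leap intervenes).
Leap-day weekdays: 1856:Fri 1860:Wed 1864:Mon 1868:Sat 1872:Thu 1876:Tue 1880:Sun✓ 1884:Fri 1888:Wed 1892:Mon 1896:Sat
Sunday: 1880 → 1.

1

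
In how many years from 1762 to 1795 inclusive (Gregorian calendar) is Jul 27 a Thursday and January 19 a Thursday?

3

Check each year's weekday for Jul 27 and January 19:
  1762: Tue/Tue  1763: Wed/Wed  1764: Fri/Thu  1765: Sat/Sat  1766: Sun/Sun  1767: Mon/Mon  1768: Wed/Tue  1769: Thu/Thu ✓  1770: Fri/Fri  1771: Sat/Sat  1772: Mon/Sun  1773: Tue/Tue  1774: Wed/Wed  1775: Thu/Thu ✓  …(6 more)…  1782: Sat/Sat  1783: Sun/Sun  1784: Tue/Mon  1785: Wed/Wed  1786: Thu/Thu ✓  1787: Fri/Fri  1788: Sun/Sat  1789: Mon/Mon  1790: Tue/Tue  1791: Wed/Wed  1792: Fri/Thu  1793: Sat/Sat  1794: Sun/Sun  1795: Mon/Mon
Both conditions hold in: 1769, 1775, 1786 — 3.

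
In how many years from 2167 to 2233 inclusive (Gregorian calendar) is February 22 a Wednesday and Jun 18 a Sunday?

7

Check each year's weekday for February 22 and Jun 18:
  2167: Sun/Thu  2168: Mon/Sat  2169: Wed/Sun ✓  2170: Thu/Mon  2171: Fri/Tue  2172: Sat/Thu  2173: Mon/Fri  2174: Tue/Sat  2175: Wed/Sun ✓  2176: Thu/Tue  2177: Sat/Wed  2178: Sun/Thu  2179: Mon/Fri  2180: Tue/Sun  …(39 more)…  2220: Tue/Sun  2221: Thu/Mon  2222: Fri/Tue  2223: Sat/Wed  2224: Sun/Fri  2225: Tue/Sat  2226: Wed/Sun ✓  2227: Thu/Mon  2228: Fri/Wed  2229: Sun/Thu  2230: Mon/Fri  2231: Tue/Sat  2232: Wed/Mon  2233: Fri/Tue
Both conditions hold in: 2169, 2175, 2186, 2197, 2209, 2215, 2226 — 7.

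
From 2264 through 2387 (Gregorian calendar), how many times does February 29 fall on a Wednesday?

4

Leap years in 2264–2387: 30 of them.
Feb 29 weekday advances by 5 (mod 7) from one leap year to the next four years later (or differs when a century non-leap intervenes).
Leap-day weekdays: 2264:Mon 2268:Sat 2272:Thu 2276:Tue 2280:Sun 2284:Fri 2288:Wed✓ 2292:Mon 2296:Sat 2304:Mon 2308:Sat 2312:Thu 2316:Tue …(4 more)… 2336:Sat 2340:Thu 2344:Tue 2348:Sun 2352:Fri 2356:Wed✓ 2360:Mon 2364:Sat 2368:Thu 2372:Tue 2376:Sun 2380:Fri 2384:Wed✓
Wednesday: 2288, 2328, 2356, 2384 → 4.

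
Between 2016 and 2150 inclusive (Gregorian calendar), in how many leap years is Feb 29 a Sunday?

4

Leap years in 2016–2150: 33 of them.
Feb 29 weekday advances by 5 (mod 7) from one leap year to the next four years later (or differs when a century non-leap intervenes).
Leap-day weekdays: 2016:Mon 2020:Sat 2024:Thu 2028:Tue 2032:Sun✓ 2036:Fri 2040:Wed 2044:Mon 2048:Sat 2052:Thu 2056:Tue 2060:Sun✓ 2064:Fri …(7 more)… 2096:Wed 2104:Fri 2108:Wed 2112:Mon 2116:Sat 2120:Thu 2124:Tue 2128:Sun✓ 2132:Fri 2136:Wed 2140:Mon 2144:Sat 2148:Thu
Sunday: 2032, 2060, 2088, 2128 → 4.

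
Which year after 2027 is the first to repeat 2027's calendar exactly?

2038

Two years share a calendar iff Jan 1 falls on the same weekday and both are leap or both are common. 2027: Jan 1 is Friday, common year.
2028: Jan 1 Saturday, leap
2029: Jan 1 Monday, common
2030: Jan 1 Tuesday, common
2031: Jan 1 Wednesday, common
2032: Jan 1 Thursday, leap
2033: Jan 1 Saturday, common
2034: Jan 1 Sunday, common
2035: Jan 1 Monday, common
2036: Jan 1 Tuesday, leap
2037: Jan 1 Thursday, common
2038: Jan 1 Friday, common
2038 matches on both conditions.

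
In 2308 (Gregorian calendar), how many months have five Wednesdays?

5

A month of length L has five Wednesdays iff its first Wednesday is on day ≤ L−28 (so day 1–3 in a 31-day month, 1–2 in a 30-day month, day 1 in a leap February).
Checking each month of 2308: Jan starts Wed (31d) ✓; Feb starts Sat (29d); Mar starts Sun (31d); Apr starts Wed (30d) ✓; May starts Fri (31d); Jun starts Mon (30d); Jul starts Wed (31d) ✓; Aug starts Sat (31d); Sep starts Tue (30d) ✓; Oct starts Thu (31d); Nov starts Sun (30d); Dec starts Tue (31d) ✓.
Five-Wednesday months: January, April, July, September, December → 5.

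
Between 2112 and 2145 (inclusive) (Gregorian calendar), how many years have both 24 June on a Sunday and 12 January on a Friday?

4

Check each year's weekday for 24 June and 12 January:
  2112: Fri/Tue  2113: Sat/Thu  2114: Sun/Fri ✓  2115: Mon/Sat  2116: Wed/Sun  2117: Thu/Tue  2118: Fri/Wed  2119: Sat/Thu  2120: Mon/Fri  2121: Tue/Sun  2122: Wed/Mon  2123: Thu/Tue  2124: Sat/Wed  2125: Sun/Fri ✓  …(6 more)…  2132: Tue/Sat  2133: Wed/Mon  2134: Thu/Tue  2135: Fri/Wed  2136: Sun/Thu  2137: Mon/Sat  2138: Tue/Sun  2139: Wed/Mon  2140: Fri/Tue  2141: Sat/Thu  2142: Sun/Fri ✓  2143: Mon/Sat  2144: Wed/Sun  2145: Thu/Tue
Both conditions hold in: 2114, 2125, 2131, 2142 — 4.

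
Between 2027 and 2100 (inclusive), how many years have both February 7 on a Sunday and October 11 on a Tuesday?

2

Check each year's weekday for February 7 and October 11:
  2027: Sun/Mon  2028: Mon/Wed  2029: Wed/Thu  2030: Thu/Fri  2031: Fri/Sat  2032: Sat/Mon  2033: Mon/Tue  2034: Tue/Wed  2035: Wed/Thu  2036: Thu/Sat  2037: Sat/Sun  2038: Sun/Mon  2039: Mon/Tue  2040: Tue/Thu  …(46 more)…  2087: Fri/Sat  2088: Sat/Mon  2089: Mon/Tue  2090: Tue/Wed  2091: Wed/Thu  2092: Thu/Sat  2093: Sat/Sun  2094: Sun/Mon  2095: Mon/Tue  2096: Tue/Thu  2097: Thu/Fri  2098: Fri/Sat  2099: Sat/Sun  2100: Sun/Mon
Both conditions hold in: 2044, 2072 — 2.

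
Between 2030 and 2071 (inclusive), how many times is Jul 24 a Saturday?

Track Jul 24's weekday year by year (advancing +1, or +2 across a Feb 29):
  2030: Wed  2031: Thu (+1)  2032: Sat (+2) ✓  2033: Sun (+1)  2034: Mon (+1)
  2035: Tue (+1)  2036: Thu (+2)  2037: Fri (+1)  2038: Sat (+1) ✓  2039: Sun (+1)
  2040: Tue (+2)  2041: Wed (+1)  2042: Thu (+1)  2043: Fri (+1)  … (14 more years) …
  2058: Wed (+1)  2059: Thu (+1)  2060: Sat (+2) ✓  2061: Sun (+1)  2062: Mon (+1)
  2063: Tue (+1)  2064: Thu (+2)  2065: Fri (+1)  2066: Sat (+1) ✓  2067: Sun (+1)
  2068: Tue (+2)  2069: Wed (+1)  2070: Thu (+1)  2071: Fri (+1)
Saturday years: 2032, 2038, 2049, 2055, 2060, 2066 — 6 in total.

6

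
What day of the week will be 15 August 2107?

January 1, 2107 is a Saturday.
August 15 is day 227 of the year, i.e. 226 days after Jan 1.
226 mod 7 = 2, so advance 2 weekdays from Saturday: Monday.

Monday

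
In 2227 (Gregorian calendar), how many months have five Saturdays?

4

A month of length L has five Saturdays iff its first Saturday is on day ≤ L−28 (so day 1–3 in a 31-day month, 1–2 in a 30-day month, day 1 in a leap February).
Checking each month of 2227: Jan starts Mon (31d); Feb starts Thu (28d); Mar starts Thu (31d) ✓; Apr starts Sun (30d); May starts Tue (31d); Jun starts Fri (30d) ✓; Jul starts Sun (31d); Aug starts Wed (31d); Sep starts Sat (30d) ✓; Oct starts Mon (31d); Nov starts Thu (30d); Dec starts Sat (31d) ✓.
Five-Saturday months: March, June, September, December → 4.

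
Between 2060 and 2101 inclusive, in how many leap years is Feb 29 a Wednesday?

Leap years in 2060–2101: 10 of them.
Feb 29 weekday advances by 5 (mod 7) from one leap year to the next four years later (or differs when a century non-leap intervenes).
Leap-day weekdays: 2060:Sun 2064:Fri 2068:Wed✓ 2072:Mon 2076:Sat 2080:Thu 2084:Tue 2088:Sun 2092:Fri 2096:Wed✓
Wednesday: 2068, 2096 → 2.

2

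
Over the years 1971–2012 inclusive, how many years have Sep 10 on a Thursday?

Track Sep 10's weekday year by year (advancing +1, or +2 across a Feb 29):
  1971: Fri  1972: Sun (+2)  1973: Mon (+1)  1974: Tue (+1)  1975: Wed (+1)
  1976: Fri (+2)  1977: Sat (+1)  1978: Sun (+1)  1979: Mon (+1)  1980: Wed (+2)
  1981: Thu (+1) ✓  1982: Fri (+1)  1983: Sat (+1)  1984: Mon (+2)  … (14 more years) …
  1999: Fri (+1)  2000: Sun (+2)  2001: Mon (+1)  2002: Tue (+1)  2003: Wed (+1)
  2004: Fri (+2)  2005: Sat (+1)  2006: Sun (+1)  2007: Mon (+1)  2008: Wed (+2)
  2009: Thu (+1) ✓  2010: Fri (+1)  2011: Sat (+1)  2012: Mon (+2)
Thursday years: 1981, 1987, 1992, 1998, 2009 — 5 in total.

5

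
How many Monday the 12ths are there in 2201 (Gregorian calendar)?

Check the 12th of each month of 2201: Jan 12: Mon, Feb 12: Thu, Mar 12: Thu, Apr 12: Sun, May 12: Tue, Jun 12: Fri, Jul 12: Sun, Aug 12: Wed, Sep 12: Sat, Oct 12: Mon, Nov 12: Thu, Dec 12: Sat.
Monday occurs in January, October — 2 months.

2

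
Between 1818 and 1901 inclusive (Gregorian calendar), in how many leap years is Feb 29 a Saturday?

Leap years in 1818–1901: 20 of them.
Feb 29 weekday advances by 5 (mod 7) from one leap year to the next four years later (or differs when a century non-leap intervenes).
Leap-day weekdays: 1820:Tue 1824:Sun 1828:Fri 1832:Wed 1836:Mon 1840:Sat✓ 1844:Thu 1848:Tue 1852:Sun 1856:Fri 1860:Wed 1864:Mon 1868:Sat✓ 1872:Thu 1876:Tue 1880:Sun 1884:Fri 1888:Wed 1892:Mon 1896:Sat✓
Saturday: 1840, 1868, 1896 → 3.

3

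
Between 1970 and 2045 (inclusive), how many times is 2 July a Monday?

11

Track 2 July's weekday year by year (advancing +1, or +2 across a Feb 29):
  1970: Thu  1971: Fri (+1)  1972: Sun (+2)  1973: Mon (+1) ✓  1974: Tue (+1)
  1975: Wed (+1)  1976: Fri (+2)  1977: Sat (+1)  1978: Sun (+1)  1979: Mon (+1) ✓
  1980: Wed (+2)  1981: Thu (+1)  1982: Fri (+1)  1983: Sat (+1)  … (48 more years) …
  2032: Fri (+2)  2033: Sat (+1)  2034: Sun (+1)  2035: Mon (+1) ✓  2036: Wed (+2)
  2037: Thu (+1)  2038: Fri (+1)  2039: Sat (+1)  2040: Mon (+2) ✓  2041: Tue (+1)
  2042: Wed (+1)  2043: Thu (+1)  2044: Sat (+2)  2045: Sun (+1)
Monday years: 1973, 1979, 1984, 1990, 2001, 2007, 2012, 2018, 2029, 2035, 2040 — 11 in total.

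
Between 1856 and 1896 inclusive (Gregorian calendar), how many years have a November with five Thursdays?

11

November has 30 days; it has five Thursdays when Thursday falls among the first (month-length − 28) days — i.e. when November 1 is one of Thursday/Wednesday.
November 1 by year: 1856:Sat 1857:Sun 1858:Mon 1859:Tue 1860:Thu✓ 1861:Fri 1862:Sat 1863:Sun 1864:Tue 1865:Wed✓ 1866:Thu✓ 1867:Fri 1868:Sun 1869:Mon 1870:Tue …(11 more)… 1882:Wed✓ 1883:Thu✓ 1884:Sat 1885:Sun 1886:Mon 1887:Tue 1888:Thu✓ 1889:Fri 1890:Sat 1891:Sun 1892:Tue 1893:Wed✓ 1894:Thu✓ 1895:Fri 1896:Sun
Years with five Thursdays: 1860, 1865, 1866, 1871, 1876, 1877, 1882, 1883, 1888, 1893, 1894 → 11.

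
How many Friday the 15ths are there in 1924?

Check the 15th of each month of 1924: Jan 15: Tue, Feb 15: Fri, Mar 15: Sat, Apr 15: Tue, May 15: Thu, Jun 15: Sun, Jul 15: Tue, Aug 15: Fri, Sep 15: Mon, Oct 15: Wed, Nov 15: Sat, Dec 15: Mon.
Friday occurs in February, August — 2 months.

2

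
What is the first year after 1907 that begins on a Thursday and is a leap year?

Jan 1 advances by 2 weekdays after a leap year and by 1 after a common year.
1907: Jan 1 is Tuesday.
1908: Wednesday (leap)
1909: Friday
1910: Saturday
1911: Sunday
1912: Monday (leap)
1913: Wednesday
1914: Thursday
1915: Friday
1916: Saturday (leap)
1917: Monday
1918: Tuesday
1919: Wednesday
1920: Thursday (leap)
1920 begins on a Thursday and is a leap year.

1920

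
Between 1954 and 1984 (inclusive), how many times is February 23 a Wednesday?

Track February 23's weekday year by year (advancing +1, or +2 across a Feb 29):
  1954: Tue  1955: Wed (+1) ✓  1956: Thu (+1)  1957: Sat (+2)  1958: Sun (+1)
  1959: Mon (+1)  1960: Tue (+1)  1961: Thu (+2)  1962: Fri (+1)  1963: Sat (+1)
  1964: Sun (+1)  1965: Tue (+2)  1966: Wed (+1) ✓  1967: Thu (+1)  … (3 more years) …
  1971: Tue (+1)  1972: Wed (+1) ✓  1973: Fri (+2)  1974: Sat (+1)  1975: Sun (+1)
  1976: Mon (+1)  1977: Wed (+2) ✓  1978: Thu (+1)  1979: Fri (+1)  1980: Sat (+1)
  1981: Mon (+2)  1982: Tue (+1)  1983: Wed (+1) ✓  1984: Thu (+1)
Wednesday years: 1955, 1966, 1972, 1977, 1983 — 5 in total.

5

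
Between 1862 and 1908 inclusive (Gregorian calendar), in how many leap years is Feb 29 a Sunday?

1

Leap years in 1862–1908: 11 of them.
Feb 29 weekday advances by 5 (mod 7) from one leap year to the next four years later (or differs when a century non-leap intervenes).
Leap-day weekdays: 1864:Mon 1868:Sat 1872:Thu 1876:Tue 1880:Sun✓ 1884:Fri 1888:Wed 1892:Mon 1896:Sat 1904:Mon 1908:Sat
Sunday: 1880 → 1.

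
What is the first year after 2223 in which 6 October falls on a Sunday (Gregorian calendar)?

From one year to the next, a fixed date's weekday advances by 1, or by 2 when a Feb 29 lies between the two dates.
2223: October 6 is Monday.
2224: Wednesday (+2)
2225: Thursday (+1)
2226: Friday (+1)
2227: Saturday (+1)
2228: Monday (+2)
2229: Tuesday (+1)
2230: Wednesday (+1)
2231: Thursday (+1)
2232: Saturday (+2)
2233: Sunday (+1)
6 October falls on a Sunday in 2233.

2233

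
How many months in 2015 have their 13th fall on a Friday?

3

Check the 13th of each month of 2015: Jan 13: Tue, Feb 13: Fri, Mar 13: Fri, Apr 13: Mon, May 13: Wed, Jun 13: Sat, Jul 13: Mon, Aug 13: Thu, Sep 13: Sun, Oct 13: Tue, Nov 13: Fri, Dec 13: Sun.
Friday occurs in February, March, November — 3 months.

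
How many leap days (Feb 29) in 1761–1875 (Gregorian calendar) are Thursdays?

Leap years in 1761–1875: 27 of them.
Feb 29 weekday advances by 5 (mod 7) from one leap year to the next four years later (or differs when a century non-leap intervenes).
Leap-day weekdays: 1764:Wed 1768:Mon 1772:Sat 1776:Thu✓ 1780:Tue 1784:Sun 1788:Fri 1792:Wed 1796:Mon 1804:Wed 1808:Mon 1812:Sat 1816:Thu✓ 1820:Tue 1824:Sun 1828:Fri 1832:Wed 1836:Mon 1840:Sat 1844:Thu✓ 1848:Tue 1852:Sun 1856:Fri 1860:Wed 1864:Mon 1868:Sat 1872:Thu✓
Thursday: 1776, 1816, 1844, 1872 → 4.

4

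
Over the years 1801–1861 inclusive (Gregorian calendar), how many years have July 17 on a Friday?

9

Track July 17's weekday year by year (advancing +1, or +2 across a Feb 29):
  1801: Fri ✓  1802: Sat (+1)  1803: Sun (+1)  1804: Tue (+2)  1805: Wed (+1)
  1806: Thu (+1)  1807: Fri (+1) ✓  1808: Sun (+2)  1809: Mon (+1)  1810: Tue (+1)
  1811: Wed (+1)  1812: Fri (+2) ✓  1813: Sat (+1)  1814: Sun (+1)  … (33 more years) …
  1848: Mon (+2)  1849: Tue (+1)  1850: Wed (+1)  1851: Thu (+1)  1852: Sat (+2)
  1853: Sun (+1)  1854: Mon (+1)  1855: Tue (+1)  1856: Thu (+2)  1857: Fri (+1) ✓
  1858: Sat (+1)  1859: Sun (+1)  1860: Tue (+2)  1861: Wed (+1)
Friday years: 1801, 1807, 1812, 1818, 1829, 1835, 1840, 1846, 1857 — 9 in total.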